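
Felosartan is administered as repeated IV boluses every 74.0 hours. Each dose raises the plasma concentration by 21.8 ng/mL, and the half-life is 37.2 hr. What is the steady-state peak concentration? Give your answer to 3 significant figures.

29.1 ng/mL

k = ln 2 / 37.2 = 0.01863 hr⁻¹
Fraction remaining after one interval: e^(−kτ) = e^(−0.01863 × 74.0) = 0.2519
R = 1 / (1 − 0.2519) = 1.337
Css,max = 21.8 × 1.337 ≈ 29.1 ng/mL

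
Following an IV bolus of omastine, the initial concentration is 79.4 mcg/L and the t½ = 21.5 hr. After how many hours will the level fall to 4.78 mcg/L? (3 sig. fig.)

k = ln 2 / 21.5 = 0.03224 hr⁻¹
C(t) = C₀ e^(−kt)  ⇒  t = ln(C₀/C) / k
t = ln(79.4/4.78) / 0.03224 = 2.810 / 0.03224 ≈ 87.2 hours

87.2 hours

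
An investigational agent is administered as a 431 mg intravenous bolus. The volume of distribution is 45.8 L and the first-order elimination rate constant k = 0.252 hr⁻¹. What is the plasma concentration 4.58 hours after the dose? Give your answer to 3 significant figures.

2.97 µg/mL

C₀ = dose / V = 431 / 45.8 = 9.410 µg/mL
C(t) = C₀ e^(−kt) = 9.410 × e^(−0.2520 × 4.58) = 9.410 × e^(−1.154) = 9.410 × 0.3153 ≈ 2.97 µg/mL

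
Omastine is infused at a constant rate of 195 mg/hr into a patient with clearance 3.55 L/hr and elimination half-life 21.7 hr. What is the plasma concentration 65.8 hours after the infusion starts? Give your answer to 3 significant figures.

Css = rate / CL = 195 / 3.55 = 54.93 µg/mL
k = ln 2 / 21.7 = 0.03194 hr⁻¹
C(t) = Css (1 − e^(−kt)) = 54.93 × (1 − e^(−2.102)) = 54.93 × 0.8778 ≈ 48.2 µg/mL

48.2 µg/mL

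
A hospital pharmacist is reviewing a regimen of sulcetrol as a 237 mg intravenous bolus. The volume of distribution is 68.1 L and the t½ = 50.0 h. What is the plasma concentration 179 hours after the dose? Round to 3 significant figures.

0.291 mg/L

C₀ = dose / V = 237 / 68.1 = 3.480 mg/L
k = ln 2 / 50.0 = 0.01386 h⁻¹
C(t) = C₀ e^(−kt) = 3.480 × e^(−0.01386 × 179) = 3.480 × e^(−2.481) = 3.480 × 0.08362 ≈ 0.291 mg/L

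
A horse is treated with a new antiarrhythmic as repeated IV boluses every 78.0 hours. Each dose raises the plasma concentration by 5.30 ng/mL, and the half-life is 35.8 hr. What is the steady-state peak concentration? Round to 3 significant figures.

6.80 ng/mL

k = ln 2 / 35.8 = 0.01936 hr⁻¹
Fraction remaining after one interval: e^(−kτ) = e^(−0.01936 × 78.0) = 0.2209
R = 1 / (1 − 0.2209) = 1.283
Css,max = 5.30 × 1.283 ≈ 6.80 ng/mL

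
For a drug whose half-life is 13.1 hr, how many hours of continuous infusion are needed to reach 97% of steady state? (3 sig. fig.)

66.3 hours

k = ln 2 / 13.1 = 0.05291 hr⁻¹
f = 1 − e^(−kt)  ⇒  t = −ln(1 − f) / k
t = −ln(1 − 0.97) / 0.05291 = 3.507 / 0.05291 ≈ 66.3 hours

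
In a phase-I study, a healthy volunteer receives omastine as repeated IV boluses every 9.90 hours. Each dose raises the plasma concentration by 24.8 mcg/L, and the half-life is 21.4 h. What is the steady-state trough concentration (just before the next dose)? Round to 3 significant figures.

k = ln 2 / 21.4 = 0.03239 h⁻¹
Fraction remaining after one interval: e^(−kτ) = e^(−0.03239 × 9.90) = 0.7257
R = 1 / (1 − 0.7257) = 3.645
Css,max = 24.8 × 3.645 = 90.40 mcg/L
Css,min = Css,max × e^(−kτ) = 90.40 × 0.7257 ≈ 65.6 mcg/L

65.6 mcg/L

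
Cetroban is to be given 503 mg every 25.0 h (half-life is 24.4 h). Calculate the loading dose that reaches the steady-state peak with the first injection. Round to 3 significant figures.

k = ln 2 / 24.4 = 0.02841 h⁻¹
Accumulation ratio R = 1 / (1 − e^(−kτ)) = 1 / (1 − e^(−0.02841×25.0)) = 1 / (1 − 0.4915) = 1.967
Loading dose = maintenance dose × R = 503 × 1.967 ≈ 989 mg

989 mg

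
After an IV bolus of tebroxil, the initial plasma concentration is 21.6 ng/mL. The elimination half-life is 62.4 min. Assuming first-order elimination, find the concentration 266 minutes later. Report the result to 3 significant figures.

1.13 ng/mL

k = ln 2 / 62.4 = 0.01111 min⁻¹
266 min is 4.263 half-lives, so C = 21.6 × (1/2)^4.263 = 21.6 × 0.05209 ≈ 1.13 ng/mL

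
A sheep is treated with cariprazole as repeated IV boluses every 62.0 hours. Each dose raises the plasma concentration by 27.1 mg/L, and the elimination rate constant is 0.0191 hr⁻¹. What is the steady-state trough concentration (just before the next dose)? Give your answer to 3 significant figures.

Fraction remaining after one interval: e^(−kτ) = e^(−0.01910 × 62.0) = 0.3060
R = 1 / (1 − 0.3060) = 1.441
Css,max = 27.1 × 1.441 = 39.05 mg/L
Css,min = Css,max × e^(−kτ) = 39.05 × 0.3060 ≈ 11.9 mg/L

11.9 mg/L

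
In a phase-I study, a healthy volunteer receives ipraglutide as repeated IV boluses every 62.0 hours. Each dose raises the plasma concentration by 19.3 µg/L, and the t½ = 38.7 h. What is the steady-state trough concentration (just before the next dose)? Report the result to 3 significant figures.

9.48 µg/L

k = ln 2 / 38.7 = 0.01791 h⁻¹
Fraction remaining after one interval: e^(−kτ) = e^(−0.01791 × 62.0) = 0.3294
R = 1 / (1 − 0.3294) = 1.491
Css,max = 19.3 × 1.491 = 28.78 µg/L
Css,min = Css,max × e^(−kτ) = 28.78 × 0.3294 ≈ 9.48 µg/L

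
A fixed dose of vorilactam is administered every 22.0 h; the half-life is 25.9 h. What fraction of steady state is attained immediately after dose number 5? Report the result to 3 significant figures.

0.947

k = ln 2 / 25.9 = 0.02676 h⁻¹
f_n = 1 − e^(−nkτ) = 1 − e^(−5 × 0.02676 × 22.0) = 1 − e^(−2.944) = 1 − 0.05266 ≈ 0.947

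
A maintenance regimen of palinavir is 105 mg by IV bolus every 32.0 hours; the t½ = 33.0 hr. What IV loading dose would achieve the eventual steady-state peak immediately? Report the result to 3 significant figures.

215 mg

k = ln 2 / 33.0 = 0.02100 hr⁻¹
Accumulation ratio R = 1 / (1 − e^(−kτ)) = 1 / (1 − e^(−0.02100×32.0)) = 1 / (1 − 0.5106) = 2.043
Loading dose = maintenance dose × R = 105 × 2.043 ≈ 215 mg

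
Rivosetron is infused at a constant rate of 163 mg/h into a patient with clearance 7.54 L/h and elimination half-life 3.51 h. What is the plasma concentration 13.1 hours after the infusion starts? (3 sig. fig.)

Css = rate / CL = 163 / 7.54 = 21.62 µg/mL
k = ln 2 / 3.51 = 0.1975 h⁻¹
C(t) = Css (1 − e^(−kt)) = 21.62 × (1 − e^(−2.587)) = 21.62 × 0.9248 ≈ 20.0 µg/mL

20.0 µg/mL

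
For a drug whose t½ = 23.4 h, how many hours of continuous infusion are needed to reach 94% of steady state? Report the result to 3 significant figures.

95.0 hours

k = ln 2 / 23.4 = 0.02962 h⁻¹
f = 1 − e^(−kt)  ⇒  t = −ln(1 − f) / k
t = −ln(1 − 0.94) / 0.02962 = 2.813 / 0.02962 ≈ 95.0 hours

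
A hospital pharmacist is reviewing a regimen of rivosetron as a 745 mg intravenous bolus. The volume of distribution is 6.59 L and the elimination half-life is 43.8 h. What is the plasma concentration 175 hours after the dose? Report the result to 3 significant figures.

7.09 µg/mL

C₀ = dose / V = 745 / 6.59 = 113.1 µg/mL
k = ln 2 / 43.8 = 0.01583 h⁻¹
C(t) = C₀ e^(−kt) = 113.1 × e^(−0.01583 × 175) = 113.1 × e^(−2.769) = 113.1 × 0.06270 ≈ 7.09 µg/mL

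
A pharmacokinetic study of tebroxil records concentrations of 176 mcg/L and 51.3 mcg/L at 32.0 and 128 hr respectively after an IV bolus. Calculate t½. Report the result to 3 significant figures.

54.0 hours

k = ln(C₁/C₂) / (t₂ − t₁) = ln(176/51.3) / (128 − 32.0)
  = 1.233 / 96.00 = 0.01284 hr⁻¹
t½ = ln 2 / k = ln 2 / 0.01284 ≈ 54.0 hours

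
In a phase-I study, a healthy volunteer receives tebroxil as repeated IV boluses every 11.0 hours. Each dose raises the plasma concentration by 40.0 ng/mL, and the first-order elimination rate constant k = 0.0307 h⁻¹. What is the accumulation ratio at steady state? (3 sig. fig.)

Fraction remaining after one interval: e^(−kτ) = e^(−0.03070 × 11.0) = 0.7134
R = 1 / (1 − 0.7134) = 1 / 0.2866 ≈ 3.49

3.49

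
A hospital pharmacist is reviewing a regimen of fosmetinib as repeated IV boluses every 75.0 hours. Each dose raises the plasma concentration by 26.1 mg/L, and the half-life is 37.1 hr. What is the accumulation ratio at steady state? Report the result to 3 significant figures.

k = ln 2 / 37.1 = 0.01868 hr⁻¹
Fraction remaining after one interval: e^(−kτ) = e^(−0.01868 × 75.0) = 0.2463
R = 1 / (1 − 0.2463) = 1 / 0.7537 ≈ 1.33

1.33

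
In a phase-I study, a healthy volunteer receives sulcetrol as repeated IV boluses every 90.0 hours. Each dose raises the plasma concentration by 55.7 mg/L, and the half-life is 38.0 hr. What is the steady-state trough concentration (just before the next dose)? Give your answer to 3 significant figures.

k = ln 2 / 38.0 = 0.01824 hr⁻¹
Fraction remaining after one interval: e^(−kτ) = e^(−0.01824 × 90.0) = 0.1937
R = 1 / (1 − 0.1937) = 1.240
Css,max = 55.7 × 1.240 = 69.08 mg/L
Css,min = Css,max × e^(−kτ) = 69.08 × 0.1937 ≈ 13.4 mg/L

13.4 mg/L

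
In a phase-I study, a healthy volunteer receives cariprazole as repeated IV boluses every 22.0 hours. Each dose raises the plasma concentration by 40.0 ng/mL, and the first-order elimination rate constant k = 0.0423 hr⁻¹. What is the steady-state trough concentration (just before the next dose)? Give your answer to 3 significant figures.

Fraction remaining after one interval: e^(−kτ) = e^(−0.04230 × 22.0) = 0.3943
R = 1 / (1 − 0.3943) = 1.651
Css,max = 40.0 × 1.651 = 66.04 ng/mL
Css,min = Css,max × e^(−kτ) = 66.04 × 0.3943 ≈ 26.0 ng/mL

26.0 ng/mL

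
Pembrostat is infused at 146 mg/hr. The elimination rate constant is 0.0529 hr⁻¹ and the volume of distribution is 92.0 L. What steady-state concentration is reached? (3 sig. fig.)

30.0 µg/mL

CL = k · V = 0.0529 × 92.0 = 4.867 L/hr
Css = rate / CL = 146 / 4.867 ≈ 30.0 µg/mL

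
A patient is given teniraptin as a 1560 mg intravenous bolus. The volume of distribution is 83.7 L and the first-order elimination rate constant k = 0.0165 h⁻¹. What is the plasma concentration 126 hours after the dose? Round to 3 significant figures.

C₀ = dose / V = 1560 / 83.7 = 18.64 mg/L
C(t) = C₀ e^(−kt) = 18.64 × e^(−0.01650 × 126) = 18.64 × e^(−2.079) = 18.64 × 0.1251 ≈ 2.33 mg/L

2.33 mg/L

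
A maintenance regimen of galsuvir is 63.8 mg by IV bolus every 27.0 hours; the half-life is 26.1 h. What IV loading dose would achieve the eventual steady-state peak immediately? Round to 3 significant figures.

k = ln 2 / 26.1 = 0.02656 h⁻¹
Accumulation ratio R = 1 / (1 − e^(−kτ)) = 1 / (1 − e^(−0.02656×27.0)) = 1 / (1 − 0.4882) = 1.954
Loading dose = maintenance dose × R = 63.8 × 1.954 ≈ 125 mg

125 mg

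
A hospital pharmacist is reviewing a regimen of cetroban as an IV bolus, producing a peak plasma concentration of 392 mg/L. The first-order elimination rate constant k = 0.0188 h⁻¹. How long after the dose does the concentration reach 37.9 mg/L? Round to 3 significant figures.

C(t) = C₀ e^(−kt)  ⇒  t = ln(C₀/C) / k
t = ln(392/37.9) / 0.01880 = 2.336 / 0.01880 ≈ 124 hours

124 hours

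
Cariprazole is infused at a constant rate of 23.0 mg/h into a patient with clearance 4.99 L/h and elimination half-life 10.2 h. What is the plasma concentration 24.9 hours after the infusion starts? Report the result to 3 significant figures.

3.76 µg/mL

Css = rate / CL = 23.0 / 4.99 = 4.609 µg/mL
k = ln 2 / 10.2 = 0.06796 h⁻¹
C(t) = Css (1 − e^(−kt)) = 4.609 × (1 − e^(−1.692)) = 4.609 × 0.8159 ≈ 3.76 µg/mL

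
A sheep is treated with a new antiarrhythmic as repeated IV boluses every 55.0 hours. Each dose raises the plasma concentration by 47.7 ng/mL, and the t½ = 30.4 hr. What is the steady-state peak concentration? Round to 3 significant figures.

66.7 ng/mL

k = ln 2 / 30.4 = 0.02280 hr⁻¹
Fraction remaining after one interval: e^(−kτ) = e^(−0.02280 × 55.0) = 0.2853
R = 1 / (1 − 0.2853) = 1.399
Css,max = 47.7 × 1.399 ≈ 66.7 ng/mL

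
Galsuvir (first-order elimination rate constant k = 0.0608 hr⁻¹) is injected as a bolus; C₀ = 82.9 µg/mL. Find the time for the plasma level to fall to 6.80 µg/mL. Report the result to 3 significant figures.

41.1 hours

C(t) = C₀ e^(−kt)  ⇒  t = ln(C₀/C) / k
t = ln(82.9/6.80) / 0.06080 = 2.501 / 0.06080 ≈ 41.1 hours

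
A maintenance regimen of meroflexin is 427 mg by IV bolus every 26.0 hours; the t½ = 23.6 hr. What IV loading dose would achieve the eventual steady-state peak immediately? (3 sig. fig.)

800 mg

k = ln 2 / 23.6 = 0.02937 hr⁻¹
Accumulation ratio R = 1 / (1 − e^(−kτ)) = 1 / (1 − e^(−0.02937×26.0)) = 1 / (1 − 0.4660) = 1.873
Loading dose = maintenance dose × R = 427 × 1.873 ≈ 800 mg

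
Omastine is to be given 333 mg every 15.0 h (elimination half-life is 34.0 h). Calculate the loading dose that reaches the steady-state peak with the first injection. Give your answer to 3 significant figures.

k = ln 2 / 34.0 = 0.02039 h⁻¹
Accumulation ratio R = 1 / (1 − e^(−kτ)) = 1 / (1 − e^(−0.02039×15.0)) = 1 / (1 − 0.7365) = 3.796
Loading dose = maintenance dose × R = 333 × 3.796 ≈ 1260 mg

1260 mg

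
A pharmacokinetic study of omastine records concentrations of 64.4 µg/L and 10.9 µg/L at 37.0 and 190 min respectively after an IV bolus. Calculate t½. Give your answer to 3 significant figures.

k = ln(C₁/C₂) / (t₂ − t₁) = ln(64.4/10.9) / (190 − 37.0)
  = 1.776 / 153.0 = 0.01161 min⁻¹
t½ = ln 2 / k = ln 2 / 0.01161 ≈ 59.7 minutes

59.7 minutes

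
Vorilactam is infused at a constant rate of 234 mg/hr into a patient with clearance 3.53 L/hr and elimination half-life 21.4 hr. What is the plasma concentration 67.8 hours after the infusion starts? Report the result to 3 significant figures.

Css = rate / CL = 234 / 3.53 = 66.29 µg/mL
k = ln 2 / 21.4 = 0.03239 hr⁻¹
C(t) = Css (1 − e^(−kt)) = 66.29 × (1 − e^(−2.196)) = 66.29 × 0.8888 ≈ 58.9 µg/mL

58.9 µg/mL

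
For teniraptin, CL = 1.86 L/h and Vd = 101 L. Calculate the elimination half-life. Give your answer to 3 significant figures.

37.6 hours

k = CL / V = 1.86 / 101 = 0.01842 h⁻¹
t½ = ln 2 / k = ln 2 / 0.01842 ≈ 37.6 hours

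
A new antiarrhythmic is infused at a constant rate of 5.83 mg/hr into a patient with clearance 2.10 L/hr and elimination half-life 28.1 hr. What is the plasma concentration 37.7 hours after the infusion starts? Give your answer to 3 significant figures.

1.68 mg/L

Css = rate / CL = 5.83 / 2.10 = 2.776 mg/L
k = ln 2 / 28.1 = 0.02467 hr⁻¹
C(t) = Css (1 − e^(−kt)) = 2.776 × (1 − e^(−0.9300)) = 2.776 × 0.6054 ≈ 1.68 mg/L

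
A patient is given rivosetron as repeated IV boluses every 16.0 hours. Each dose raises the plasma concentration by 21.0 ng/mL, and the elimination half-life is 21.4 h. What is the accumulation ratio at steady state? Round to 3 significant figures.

2.47

k = ln 2 / 21.4 = 0.03239 h⁻¹
Fraction remaining after one interval: e^(−kτ) = e^(−0.03239 × 16.0) = 0.5956
R = 1 / (1 − 0.5956) = 1 / 0.4044 ≈ 2.47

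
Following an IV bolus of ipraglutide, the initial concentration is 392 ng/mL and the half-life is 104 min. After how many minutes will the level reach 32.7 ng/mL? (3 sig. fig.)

k = ln 2 / 104 = 0.006665 min⁻¹
C(t) = C₀ e^(−kt)  ⇒  t = ln(C₀/C) / k
t = ln(392/32.7) / 0.006665 = 2.484 / 0.006665 ≈ 373 minutes

373 minutes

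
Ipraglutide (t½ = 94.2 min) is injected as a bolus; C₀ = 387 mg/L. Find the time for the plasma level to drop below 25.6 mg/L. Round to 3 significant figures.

k = ln 2 / 94.2 = 0.007358 min⁻¹
C(t) = C₀ e^(−kt)  ⇒  t = ln(C₀/C) / k
t = ln(387/25.6) / 0.007358 = 2.716 / 0.007358 ≈ 369 minutes

369 minutes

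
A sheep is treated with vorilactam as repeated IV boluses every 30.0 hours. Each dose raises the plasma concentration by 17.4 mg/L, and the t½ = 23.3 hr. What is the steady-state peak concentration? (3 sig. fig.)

29.5 mg/L

k = ln 2 / 23.3 = 0.02975 hr⁻¹
Fraction remaining after one interval: e^(−kτ) = e^(−0.02975 × 30.0) = 0.4096
R = 1 / (1 − 0.4096) = 1.694
Css,max = 17.4 × 1.694 ≈ 29.5 mg/L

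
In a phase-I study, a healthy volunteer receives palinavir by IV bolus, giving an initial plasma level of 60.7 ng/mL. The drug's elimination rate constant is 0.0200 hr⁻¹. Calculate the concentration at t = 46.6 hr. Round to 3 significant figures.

23.9 ng/mL

C(t) = C₀ e^(−kt) = 60.7 × e^(−0.02000 × 46.6) = 60.7 × e^(−0.9320) = 60.7 × 0.3938 ≈ 23.9 ng/mL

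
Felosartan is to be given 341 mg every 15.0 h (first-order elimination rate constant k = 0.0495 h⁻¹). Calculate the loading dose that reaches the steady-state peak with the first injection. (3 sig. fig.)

Accumulation ratio R = 1 / (1 − e^(−kτ)) = 1 / (1 − e^(−0.04950×15.0)) = 1 / (1 − 0.4759) = 1.908
Loading dose = maintenance dose × R = 341 × 1.908 ≈ 651 mg

651 mg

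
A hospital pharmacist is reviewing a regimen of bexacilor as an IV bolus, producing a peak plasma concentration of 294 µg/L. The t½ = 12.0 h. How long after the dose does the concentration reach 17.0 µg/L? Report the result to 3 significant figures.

k = ln 2 / 12.0 = 0.05776 h⁻¹
C(t) = C₀ e^(−kt)  ⇒  t = ln(C₀/C) / k
t = ln(294/17.0) / 0.05776 = 2.850 / 0.05776 ≈ 49.3 hours

49.3 hours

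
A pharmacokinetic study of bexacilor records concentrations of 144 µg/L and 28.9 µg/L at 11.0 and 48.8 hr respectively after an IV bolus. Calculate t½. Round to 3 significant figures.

16.3 hours

k = ln(C₁/C₂) / (t₂ − t₁) = ln(144/28.9) / (48.8 − 11.0)
  = 1.606 / 37.80 = 0.04249 hr⁻¹
t½ = ln 2 / k = ln 2 / 0.04249 ≈ 16.3 hours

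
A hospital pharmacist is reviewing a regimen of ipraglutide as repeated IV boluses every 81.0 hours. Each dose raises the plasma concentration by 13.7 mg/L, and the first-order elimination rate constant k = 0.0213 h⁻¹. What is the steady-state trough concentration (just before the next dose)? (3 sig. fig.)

Fraction remaining after one interval: e^(−kτ) = e^(−0.02130 × 81.0) = 0.1781
R = 1 / (1 − 0.1781) = 1.217
Css,max = 13.7 × 1.217 = 16.67 mg/L
Css,min = Css,max × e^(−kτ) = 16.67 × 0.1781 ≈ 2.97 mg/L

2.97 mg/L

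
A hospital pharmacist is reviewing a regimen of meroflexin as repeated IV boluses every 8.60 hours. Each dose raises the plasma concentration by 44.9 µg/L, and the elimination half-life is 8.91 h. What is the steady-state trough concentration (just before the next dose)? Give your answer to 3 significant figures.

47.1 µg/L

k = ln 2 / 8.91 = 0.07779 h⁻¹
Fraction remaining after one interval: e^(−kτ) = e^(−0.07779 × 8.60) = 0.5122
R = 1 / (1 − 0.5122) = 2.050
Css,max = 44.9 × 2.050 = 92.05 µg/L
Css,min = Css,max × e^(−kτ) = 92.05 × 0.5122 ≈ 47.1 µg/L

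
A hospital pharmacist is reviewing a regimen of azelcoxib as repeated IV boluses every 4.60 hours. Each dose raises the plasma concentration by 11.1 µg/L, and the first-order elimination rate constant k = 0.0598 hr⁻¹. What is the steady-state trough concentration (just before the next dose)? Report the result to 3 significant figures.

Fraction remaining after one interval: e^(−kτ) = e^(−0.05980 × 4.60) = 0.7595
R = 1 / (1 − 0.7595) = 4.158
Css,max = 11.1 × 4.158 = 46.16 µg/L
Css,min = Css,max × e^(−kτ) = 46.16 × 0.7595 ≈ 35.1 µg/L

35.1 µg/L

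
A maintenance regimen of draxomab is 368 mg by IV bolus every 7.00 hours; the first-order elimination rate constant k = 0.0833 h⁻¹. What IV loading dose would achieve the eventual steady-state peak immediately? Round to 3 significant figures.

Accumulation ratio R = 1 / (1 − e^(−kτ)) = 1 / (1 − e^(−0.08330×7.00)) = 1 / (1 − 0.5582) = 2.263
Loading dose = maintenance dose × R = 368 × 2.263 ≈ 833 mg

833 mg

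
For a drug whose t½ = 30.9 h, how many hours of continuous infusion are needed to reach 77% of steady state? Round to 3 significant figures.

k = ln 2 / 30.9 = 0.02243 h⁻¹
f = 1 − e^(−kt)  ⇒  t = −ln(1 − f) / k
t = −ln(1 − 0.77) / 0.02243 = 1.470 / 0.02243 ≈ 65.5 hours

65.5 hours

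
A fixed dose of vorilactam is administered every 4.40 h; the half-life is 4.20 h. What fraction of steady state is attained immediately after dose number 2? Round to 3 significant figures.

k = ln 2 / 4.20 = 0.1650 h⁻¹
f_n = 1 − e^(−nkτ) = 1 − e^(−2 × 0.1650 × 4.40) = 1 − e^(−1.452) = 1 − 0.2340 ≈ 0.766

0.766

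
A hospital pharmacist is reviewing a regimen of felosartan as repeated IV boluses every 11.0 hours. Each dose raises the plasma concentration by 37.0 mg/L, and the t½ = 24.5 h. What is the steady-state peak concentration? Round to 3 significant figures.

k = ln 2 / 24.5 = 0.02829 h⁻¹
Fraction remaining after one interval: e^(−kτ) = e^(−0.02829 × 11.0) = 0.7326
R = 1 / (1 − 0.7326) = 3.739
Css,max = 37.0 × 3.739 ≈ 138 mg/L

138 mg/L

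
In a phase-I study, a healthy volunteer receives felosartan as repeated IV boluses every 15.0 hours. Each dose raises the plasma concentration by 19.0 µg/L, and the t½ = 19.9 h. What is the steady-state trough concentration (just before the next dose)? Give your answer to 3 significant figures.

27.7 µg/L

k = ln 2 / 19.9 = 0.03483 h⁻¹
Fraction remaining after one interval: e^(−kτ) = e^(−0.03483 × 15.0) = 0.5931
R = 1 / (1 − 0.5931) = 2.457
Css,max = 19.0 × 2.457 = 46.69 µg/L
Css,min = Css,max × e^(−kτ) = 46.69 × 0.5931 ≈ 27.7 µg/L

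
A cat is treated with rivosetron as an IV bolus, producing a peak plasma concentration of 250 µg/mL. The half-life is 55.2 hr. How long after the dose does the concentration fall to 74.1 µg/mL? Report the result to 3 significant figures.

96.8 hours

k = ln 2 / 55.2 = 0.01256 hr⁻¹
C(t) = C₀ e^(−kt)  ⇒  t = ln(C₀/C) / k
t = ln(250/74.1) / 0.01256 = 1.216 / 0.01256 ≈ 96.8 hours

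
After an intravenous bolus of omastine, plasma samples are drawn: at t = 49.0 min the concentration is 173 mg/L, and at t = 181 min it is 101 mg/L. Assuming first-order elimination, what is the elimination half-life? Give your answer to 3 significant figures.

k = ln(C₁/C₂) / (t₂ − t₁) = ln(173/101) / (181 − 49.0)
  = 0.5382 / 132.0 = 0.004077 min⁻¹
t½ = ln 2 / k = ln 2 / 0.004077 ≈ 170 minutes

170 minutes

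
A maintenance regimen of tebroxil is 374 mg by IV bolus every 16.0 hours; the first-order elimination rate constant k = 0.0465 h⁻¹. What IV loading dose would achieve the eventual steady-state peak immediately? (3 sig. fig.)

713 mg

Accumulation ratio R = 1 / (1 − e^(−kτ)) = 1 / (1 − e^(−0.04650×16.0)) = 1 / (1 − 0.4752) = 1.906
Loading dose = maintenance dose × R = 374 × 1.906 ≈ 713 mg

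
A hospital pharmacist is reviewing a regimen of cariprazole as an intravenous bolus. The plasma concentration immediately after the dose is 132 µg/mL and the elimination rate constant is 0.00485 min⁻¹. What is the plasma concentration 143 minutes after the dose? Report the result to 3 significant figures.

66.0 µg/mL

C(t) = C₀ e^(−kt) = 132 × e^(−0.004850 × 143) = 132 × e^(−0.6935) = 132 × 0.4998 ≈ 66.0 µg/mL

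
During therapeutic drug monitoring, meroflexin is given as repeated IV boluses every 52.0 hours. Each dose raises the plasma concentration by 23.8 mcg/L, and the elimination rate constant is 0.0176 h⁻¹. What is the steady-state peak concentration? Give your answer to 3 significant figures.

Fraction remaining after one interval: e^(−kτ) = e^(−0.01760 × 52.0) = 0.4004
R = 1 / (1 − 0.4004) = 1.668
Css,max = 23.8 × 1.668 ≈ 39.7 mcg/L

39.7 mcg/L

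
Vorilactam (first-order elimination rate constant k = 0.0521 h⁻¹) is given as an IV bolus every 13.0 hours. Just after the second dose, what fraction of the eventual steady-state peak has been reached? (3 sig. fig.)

f_n = 1 − e^(−nkτ) = 1 − e^(−2 × 0.05210 × 13.0) = 1 − e^(−1.355) = 1 − 0.2581 ≈ 0.742

0.742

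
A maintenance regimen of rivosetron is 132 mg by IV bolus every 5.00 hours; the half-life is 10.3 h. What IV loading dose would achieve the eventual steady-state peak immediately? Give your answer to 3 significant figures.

462 mg

k = ln 2 / 10.3 = 0.06730 h⁻¹
Accumulation ratio R = 1 / (1 − e^(−kτ)) = 1 / (1 − e^(−0.06730×5.00)) = 1 / (1 − 0.7143) = 3.500
Loading dose = maintenance dose × R = 132 × 3.500 ≈ 462 mg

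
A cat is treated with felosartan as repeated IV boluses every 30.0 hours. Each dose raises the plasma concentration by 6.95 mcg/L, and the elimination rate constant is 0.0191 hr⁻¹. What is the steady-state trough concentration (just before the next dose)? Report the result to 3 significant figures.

8.98 mcg/L

Fraction remaining after one interval: e^(−kτ) = e^(−0.01910 × 30.0) = 0.5638
R = 1 / (1 − 0.5638) = 2.293
Css,max = 6.95 × 2.293 = 15.93 mcg/L
Css,min = Css,max × e^(−kτ) = 15.93 × 0.5638 ≈ 8.98 mcg/L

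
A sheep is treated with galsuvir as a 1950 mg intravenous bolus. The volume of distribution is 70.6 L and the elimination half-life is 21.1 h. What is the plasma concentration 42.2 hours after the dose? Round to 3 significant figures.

C₀ = dose / V = 1950 / 70.6 = 27.62 µg/mL
k = ln 2 / 21.1 = 0.03285 h⁻¹
C(t) = C₀ e^(−kt) = 27.62 × e^(−0.03285 × 42.2) = 27.62 × e^(−1.386) = 27.62 × 0.2500 ≈ 6.91 µg/mL

6.91 µg/mL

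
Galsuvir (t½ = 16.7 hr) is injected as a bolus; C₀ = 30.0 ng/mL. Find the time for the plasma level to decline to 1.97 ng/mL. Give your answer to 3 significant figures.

k = ln 2 / 16.7 = 0.04151 hr⁻¹
C(t) = C₀ e^(−kt)  ⇒  t = ln(C₀/C) / k
t = ln(30.0/1.97) / 0.04151 = 2.723 / 0.04151 ≈ 65.6 hours

65.6 hours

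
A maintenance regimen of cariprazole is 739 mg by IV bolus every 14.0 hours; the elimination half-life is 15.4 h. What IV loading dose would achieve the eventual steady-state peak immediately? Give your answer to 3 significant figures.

k = ln 2 / 15.4 = 0.04501 h⁻¹
Accumulation ratio R = 1 / (1 − e^(−kτ)) = 1 / (1 − e^(−0.04501×14.0)) = 1 / (1 − 0.5325) = 2.139
Loading dose = maintenance dose × R = 739 × 2.139 ≈ 1580 mg

1580 mg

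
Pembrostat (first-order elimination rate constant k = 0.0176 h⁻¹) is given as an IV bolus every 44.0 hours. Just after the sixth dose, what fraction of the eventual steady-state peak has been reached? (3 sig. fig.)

0.990

f_n = 1 − e^(−nkτ) = 1 − e^(−6 × 0.01760 × 44.0) = 1 − e^(−4.646) = 1 − 0.009596 ≈ 0.990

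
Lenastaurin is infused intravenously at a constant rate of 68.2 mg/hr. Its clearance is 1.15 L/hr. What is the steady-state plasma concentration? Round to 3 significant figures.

59.3 mg/L

Css = infusion rate / CL = 68.2 / 1.15 ≈ 59.3 mg/L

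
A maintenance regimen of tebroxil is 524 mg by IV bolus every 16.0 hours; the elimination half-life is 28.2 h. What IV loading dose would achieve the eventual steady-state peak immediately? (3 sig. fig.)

1610 mg

k = ln 2 / 28.2 = 0.02458 h⁻¹
Accumulation ratio R = 1 / (1 − e^(−kτ)) = 1 / (1 − e^(−0.02458×16.0)) = 1 / (1 − 0.6748) = 3.075
Loading dose = maintenance dose × R = 524 × 3.075 ≈ 1610 mg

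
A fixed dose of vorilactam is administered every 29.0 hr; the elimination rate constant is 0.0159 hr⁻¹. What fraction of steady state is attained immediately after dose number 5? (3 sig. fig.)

f_n = 1 − e^(−nkτ) = 1 − e^(−5 × 0.01590 × 29.0) = 1 − e^(−2.305) = 1 − 0.09971 ≈ 0.900

0.900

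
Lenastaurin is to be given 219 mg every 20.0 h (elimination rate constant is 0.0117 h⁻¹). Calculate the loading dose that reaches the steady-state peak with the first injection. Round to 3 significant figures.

1050 mg

Accumulation ratio R = 1 / (1 − e^(−kτ)) = 1 / (1 − e^(−0.01170×20.0)) = 1 / (1 − 0.7914) = 4.793
Loading dose = maintenance dose × R = 219 × 4.793 ≈ 1050 mg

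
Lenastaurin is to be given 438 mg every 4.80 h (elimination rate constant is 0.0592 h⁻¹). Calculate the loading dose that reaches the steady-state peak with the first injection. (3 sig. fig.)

1770 mg

Accumulation ratio R = 1 / (1 − e^(−kτ)) = 1 / (1 − e^(−0.05920×4.80)) = 1 / (1 − 0.7526) = 4.043
Loading dose = maintenance dose × R = 438 × 4.043 ≈ 1770 mg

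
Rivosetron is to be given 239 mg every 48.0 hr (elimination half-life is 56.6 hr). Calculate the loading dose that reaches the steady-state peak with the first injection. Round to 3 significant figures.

538 mg

k = ln 2 / 56.6 = 0.01225 hr⁻¹
Accumulation ratio R = 1 / (1 − e^(−kτ)) = 1 / (1 − e^(−0.01225×48.0)) = 1 / (1 − 0.5555) = 2.250
Loading dose = maintenance dose × R = 239 × 2.250 ≈ 538 mg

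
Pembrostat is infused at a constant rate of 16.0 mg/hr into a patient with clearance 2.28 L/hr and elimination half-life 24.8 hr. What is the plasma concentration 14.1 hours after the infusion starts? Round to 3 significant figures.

Css = rate / CL = 16.0 / 2.28 = 7.018 µg/mL
k = ln 2 / 24.8 = 0.02795 hr⁻¹
C(t) = Css (1 − e^(−kt)) = 7.018 × (1 − e^(−0.3941)) = 7.018 × 0.3257 ≈ 2.29 µg/mL

2.29 µg/mL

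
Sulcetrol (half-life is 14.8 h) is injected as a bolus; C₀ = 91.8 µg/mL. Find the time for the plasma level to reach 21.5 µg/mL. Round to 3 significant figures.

k = ln 2 / 14.8 = 0.04683 h⁻¹
C(t) = C₀ e^(−kt)  ⇒  t = ln(C₀/C) / k
t = ln(91.8/21.5) / 0.04683 = 1.452 / 0.04683 ≈ 31.0 hours

31.0 hours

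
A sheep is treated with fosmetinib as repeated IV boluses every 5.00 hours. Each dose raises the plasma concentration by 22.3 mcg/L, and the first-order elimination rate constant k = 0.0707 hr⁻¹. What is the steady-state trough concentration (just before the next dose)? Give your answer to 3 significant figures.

52.6 mcg/L

Fraction remaining after one interval: e^(−kτ) = e^(−0.07070 × 5.00) = 0.7022
R = 1 / (1 − 0.7022) = 3.358
Css,max = 22.3 × 3.358 = 74.89 mcg/L
Css,min = Css,max × e^(−kτ) = 74.89 × 0.7022 ≈ 52.6 mcg/L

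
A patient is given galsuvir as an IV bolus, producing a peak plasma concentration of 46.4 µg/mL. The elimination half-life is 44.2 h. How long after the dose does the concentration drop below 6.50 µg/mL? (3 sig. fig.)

125 hours

k = ln 2 / 44.2 = 0.01568 h⁻¹
C(t) = C₀ e^(−kt)  ⇒  t = ln(C₀/C) / k
t = ln(46.4/6.50) / 0.01568 = 1.965 / 0.01568 ≈ 125 hours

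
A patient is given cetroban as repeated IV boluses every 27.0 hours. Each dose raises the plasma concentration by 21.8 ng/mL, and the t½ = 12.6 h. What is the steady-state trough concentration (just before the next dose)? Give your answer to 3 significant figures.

k = ln 2 / 12.6 = 0.05501 h⁻¹
Fraction remaining after one interval: e^(−kτ) = e^(−0.05501 × 27.0) = 0.2264
R = 1 / (1 − 0.2264) = 1.293
Css,max = 21.8 × 1.293 = 28.18 ng/mL
Css,min = Css,max × e^(−kτ) = 28.18 × 0.2264 ≈ 6.38 ng/mL

6.38 ng/mL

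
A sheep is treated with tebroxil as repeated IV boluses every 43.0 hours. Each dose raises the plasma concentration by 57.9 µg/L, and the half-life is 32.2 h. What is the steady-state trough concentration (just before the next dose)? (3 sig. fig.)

k = ln 2 / 32.2 = 0.02153 h⁻¹
Fraction remaining after one interval: e^(−kτ) = e^(−0.02153 × 43.0) = 0.3963
R = 1 / (1 − 0.3963) = 1.656
Css,max = 57.9 × 1.656 = 95.91 µg/L
Css,min = Css,max × e^(−kτ) = 95.91 × 0.3963 ≈ 38.0 µg/L

38.0 µg/L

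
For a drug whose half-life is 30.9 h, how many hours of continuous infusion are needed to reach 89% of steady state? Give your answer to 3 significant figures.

98.4 hours

k = ln 2 / 30.9 = 0.02243 h⁻¹
f = 1 − e^(−kt)  ⇒  t = −ln(1 − f) / k
t = −ln(1 − 0.89) / 0.02243 = 2.207 / 0.02243 ≈ 98.4 hours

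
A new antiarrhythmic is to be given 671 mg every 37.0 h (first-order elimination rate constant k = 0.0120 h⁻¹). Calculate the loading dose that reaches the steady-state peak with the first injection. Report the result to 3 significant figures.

1870 mg

Accumulation ratio R = 1 / (1 − e^(−kτ)) = 1 / (1 − e^(−0.01200×37.0)) = 1 / (1 − 0.6415) = 2.789
Loading dose = maintenance dose × R = 671 × 2.789 ≈ 1870 mg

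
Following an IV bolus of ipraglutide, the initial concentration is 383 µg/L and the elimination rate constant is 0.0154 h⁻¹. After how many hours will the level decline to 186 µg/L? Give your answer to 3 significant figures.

C(t) = C₀ e^(−kt)  ⇒  t = ln(C₀/C) / k
t = ln(383/186) / 0.01540 = 0.7223 / 0.01540 ≈ 46.9 hours

46.9 hours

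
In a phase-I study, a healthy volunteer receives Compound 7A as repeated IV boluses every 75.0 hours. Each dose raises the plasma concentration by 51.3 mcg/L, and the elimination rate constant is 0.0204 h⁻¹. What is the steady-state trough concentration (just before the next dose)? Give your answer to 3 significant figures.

Fraction remaining after one interval: e^(−kτ) = e^(−0.02040 × 75.0) = 0.2165
R = 1 / (1 − 0.2165) = 1.276
Css,max = 51.3 × 1.276 = 65.48 mcg/L
Css,min = Css,max × e^(−kτ) = 65.48 × 0.2165 ≈ 14.2 mcg/L

14.2 mcg/L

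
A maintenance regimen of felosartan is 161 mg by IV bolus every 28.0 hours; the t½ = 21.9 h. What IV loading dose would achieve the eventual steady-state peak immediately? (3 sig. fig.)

274 mg

k = ln 2 / 21.9 = 0.03165 h⁻¹
Accumulation ratio R = 1 / (1 − e^(−kτ)) = 1 / (1 − e^(−0.03165×28.0)) = 1 / (1 − 0.4122) = 1.701
Loading dose = maintenance dose × R = 161 × 1.701 ≈ 274 mg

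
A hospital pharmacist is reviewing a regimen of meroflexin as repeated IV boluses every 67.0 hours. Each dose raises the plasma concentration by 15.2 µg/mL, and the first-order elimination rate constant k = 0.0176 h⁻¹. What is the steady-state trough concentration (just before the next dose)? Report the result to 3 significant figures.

Fraction remaining after one interval: e^(−kτ) = e^(−0.01760 × 67.0) = 0.3075
R = 1 / (1 − 0.3075) = 1.444
Css,max = 15.2 × 1.444 = 21.95 µg/mL
Css,min = Css,max × e^(−kτ) = 21.95 × 0.3075 ≈ 6.75 µg/mL

6.75 µg/mL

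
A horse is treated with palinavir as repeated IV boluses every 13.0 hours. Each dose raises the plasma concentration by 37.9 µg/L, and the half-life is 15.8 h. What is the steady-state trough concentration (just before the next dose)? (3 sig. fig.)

k = ln 2 / 15.8 = 0.04387 h⁻¹
Fraction remaining after one interval: e^(−kτ) = e^(−0.04387 × 13.0) = 0.5653
R = 1 / (1 − 0.5653) = 2.301
Css,max = 37.9 × 2.301 = 87.20 µg/L
Css,min = Css,max × e^(−kτ) = 87.20 × 0.5653 ≈ 49.3 µg/L

49.3 µg/L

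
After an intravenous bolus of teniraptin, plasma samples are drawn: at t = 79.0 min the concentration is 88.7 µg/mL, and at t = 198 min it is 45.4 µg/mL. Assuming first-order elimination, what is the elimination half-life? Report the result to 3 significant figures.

123 minutes

k = ln(C₁/C₂) / (t₂ − t₁) = ln(88.7/45.4) / (198 − 79.0)
  = 0.6697 / 119.0 = 0.005628 min⁻¹
t½ = ln 2 / k = ln 2 / 0.005628 ≈ 123 minutes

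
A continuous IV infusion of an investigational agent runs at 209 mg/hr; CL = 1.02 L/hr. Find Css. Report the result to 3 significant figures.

205 µg/mL

Css = infusion rate / CL = 209 / 1.02 ≈ 205 µg/mL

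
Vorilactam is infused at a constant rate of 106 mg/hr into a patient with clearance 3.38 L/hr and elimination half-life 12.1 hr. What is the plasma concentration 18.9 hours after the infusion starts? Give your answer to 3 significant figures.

20.7 µg/mL

Css = rate / CL = 106 / 3.38 = 31.36 µg/mL
k = ln 2 / 12.1 = 0.05728 hr⁻¹
C(t) = Css (1 − e^(−kt)) = 31.36 × (1 − e^(−1.083)) = 31.36 × 0.6613 ≈ 20.7 µg/mL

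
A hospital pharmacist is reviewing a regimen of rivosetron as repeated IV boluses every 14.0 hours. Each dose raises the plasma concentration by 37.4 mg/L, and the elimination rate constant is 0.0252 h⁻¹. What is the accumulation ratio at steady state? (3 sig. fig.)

Fraction remaining after one interval: e^(−kτ) = e^(−0.02520 × 14.0) = 0.7027
R = 1 / (1 − 0.7027) = 1 / 0.2973 ≈ 3.36

3.36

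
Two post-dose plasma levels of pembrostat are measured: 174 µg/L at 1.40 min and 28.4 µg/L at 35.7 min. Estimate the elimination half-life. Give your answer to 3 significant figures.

13.1 minutes

k = ln(C₁/C₂) / (t₂ − t₁) = ln(174/28.4) / (35.7 − 1.40)
  = 1.813 / 34.30 = 0.05285 min⁻¹
t½ = ln 2 / k = ln 2 / 0.05285 ≈ 13.1 minutes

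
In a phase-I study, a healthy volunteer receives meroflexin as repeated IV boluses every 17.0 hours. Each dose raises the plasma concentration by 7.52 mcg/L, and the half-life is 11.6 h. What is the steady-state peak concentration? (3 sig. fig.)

k = ln 2 / 11.6 = 0.05975 h⁻¹
Fraction remaining after one interval: e^(−kτ) = e^(−0.05975 × 17.0) = 0.3621
R = 1 / (1 − 0.3621) = 1.568
Css,max = 7.52 × 1.568 ≈ 11.8 mcg/L

11.8 mcg/L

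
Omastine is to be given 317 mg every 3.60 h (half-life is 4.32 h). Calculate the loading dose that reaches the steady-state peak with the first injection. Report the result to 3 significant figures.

722 mg

k = ln 2 / 4.32 = 0.1605 h⁻¹
Accumulation ratio R = 1 / (1 − e^(−kτ)) = 1 / (1 − e^(−0.1605×3.60)) = 1 / (1 − 0.5612) = 2.279
Loading dose = maintenance dose × R = 317 × 2.279 ≈ 722 mg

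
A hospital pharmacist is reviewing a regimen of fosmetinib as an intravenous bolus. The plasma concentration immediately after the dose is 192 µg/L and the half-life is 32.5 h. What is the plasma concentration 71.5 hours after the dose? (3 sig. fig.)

41.8 µg/L

k = ln 2 / 32.5 = 0.02133 h⁻¹
71.5 h is 2.200 half-lives, so C = 192 × (1/2)^2.200 = 192 × 0.2176 ≈ 41.8 µg/L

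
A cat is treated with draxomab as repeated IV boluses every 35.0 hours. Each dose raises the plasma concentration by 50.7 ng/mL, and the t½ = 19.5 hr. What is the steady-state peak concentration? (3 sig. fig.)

k = ln 2 / 19.5 = 0.03555 hr⁻¹
Fraction remaining after one interval: e^(−kτ) = e^(−0.03555 × 35.0) = 0.2882
R = 1 / (1 − 0.2882) = 1.405
Css,max = 50.7 × 1.405 ≈ 71.2 ng/mL

71.2 ng/mL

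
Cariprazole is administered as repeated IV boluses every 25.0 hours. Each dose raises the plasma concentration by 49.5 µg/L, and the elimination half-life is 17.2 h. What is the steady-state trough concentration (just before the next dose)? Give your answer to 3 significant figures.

28.5 µg/L

k = ln 2 / 17.2 = 0.04030 h⁻¹
Fraction remaining after one interval: e^(−kτ) = e^(−0.04030 × 25.0) = 0.3651
R = 1 / (1 − 0.3651) = 1.575
Css,max = 49.5 × 1.575 = 77.97 µg/L
Css,min = Css,max × e^(−kτ) = 77.97 × 0.3651 ≈ 28.5 µg/L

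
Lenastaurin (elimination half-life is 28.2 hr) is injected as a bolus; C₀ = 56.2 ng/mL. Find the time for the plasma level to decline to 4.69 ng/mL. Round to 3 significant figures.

101 hours

k = ln 2 / 28.2 = 0.02458 hr⁻¹
C(t) = C₀ e^(−kt)  ⇒  t = ln(C₀/C) / k
t = ln(56.2/4.69) / 0.02458 = 2.483 / 0.02458 ≈ 101 hours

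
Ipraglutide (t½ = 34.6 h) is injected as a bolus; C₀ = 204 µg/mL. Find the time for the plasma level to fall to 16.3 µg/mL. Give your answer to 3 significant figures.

126 hours

k = ln 2 / 34.6 = 0.02003 h⁻¹
C(t) = C₀ e^(−kt)  ⇒  t = ln(C₀/C) / k
t = ln(204/16.3) / 0.02003 = 2.527 / 0.02003 ≈ 126 hours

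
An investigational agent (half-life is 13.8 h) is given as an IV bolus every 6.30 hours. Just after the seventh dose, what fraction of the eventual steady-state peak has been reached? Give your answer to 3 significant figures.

k = ln 2 / 13.8 = 0.05023 h⁻¹
f_n = 1 − e^(−nkτ) = 1 − e^(−7 × 0.05023 × 6.30) = 1 − e^(−2.215) = 1 − 0.1091 ≈ 0.891

0.891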